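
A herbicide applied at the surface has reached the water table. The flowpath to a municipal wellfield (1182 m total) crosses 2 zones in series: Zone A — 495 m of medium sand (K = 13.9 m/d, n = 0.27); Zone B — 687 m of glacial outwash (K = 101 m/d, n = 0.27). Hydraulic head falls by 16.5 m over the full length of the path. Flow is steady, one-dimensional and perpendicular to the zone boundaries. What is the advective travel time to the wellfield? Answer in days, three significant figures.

Continuity: the same q passes through each zone, so ΔH = q·Σ(L_j/K_j) — the zones act as resistances in series.
Σ(L/K) = 495/13.9 + 687/101 = 35.61 + 6.802 = 42.41 d
q = ΔH / Σ(L/K) = 16.5 / 42.41 = 0.3890 m/d (same in every zone)
Zone A: v = q/n = 0.3890/0.27 = 1.441 m/d → t_A = 495/1.441 = 343.5 d
Zone B: v = q/n = 0.3890/0.27 = 1.441 m/d → t_B = 687/1.441 = 476.8 d
Total t = 343.5 + 476.8 = 820.4 d

820 days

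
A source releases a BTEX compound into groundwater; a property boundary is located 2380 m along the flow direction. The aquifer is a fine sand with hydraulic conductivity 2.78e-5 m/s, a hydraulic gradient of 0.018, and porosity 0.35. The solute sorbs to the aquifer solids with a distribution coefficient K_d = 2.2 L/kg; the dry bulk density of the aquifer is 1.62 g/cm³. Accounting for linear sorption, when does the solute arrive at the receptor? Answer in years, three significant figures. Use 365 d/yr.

590 years

K = 2.78e-5 m/s × 86400 s/d = 2.402 m/d
Specific discharge q = 2.402 × 0.018 = 0.04323 m/d
Average linear velocity = 0.04323 / 0.35 = 0.1235 m/d
Retardation R = 1 + ρ_b·K_d/n = 1 + 1.62×2.2/0.35 = 11.18
Contaminant velocity v_c = v/R = 0.1235/11.18 = 0.01105 m/d
t = L/v_c = 2380/0.01105 = 215500 d
   = 215500/365 = 590 yr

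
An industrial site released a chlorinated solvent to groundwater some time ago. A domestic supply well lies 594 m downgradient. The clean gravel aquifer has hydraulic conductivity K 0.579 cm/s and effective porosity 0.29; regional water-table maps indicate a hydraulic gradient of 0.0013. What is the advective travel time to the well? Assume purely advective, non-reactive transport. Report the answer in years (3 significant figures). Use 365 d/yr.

K = 0.579 cm/s × 864 = 500.3 m/d
q = Ki = 500.3 × 0.0013 = 0.6503 m/d
Seepage velocity v = q / n = 0.6503 / 0.29 = 2.243 m/d
t = L / v = 594 / 2.243 = 264.9 d
   = 264.9 / 365 = 0.726 yr

0.726 years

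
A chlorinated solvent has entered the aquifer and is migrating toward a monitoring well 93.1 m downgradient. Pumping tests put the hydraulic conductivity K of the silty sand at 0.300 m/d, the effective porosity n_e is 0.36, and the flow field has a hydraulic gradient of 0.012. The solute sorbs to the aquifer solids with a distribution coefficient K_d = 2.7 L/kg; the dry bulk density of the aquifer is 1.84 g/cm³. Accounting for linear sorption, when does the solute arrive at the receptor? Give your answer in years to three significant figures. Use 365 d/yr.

Darcy flux q = K·i = 0.300 × 0.012 = 0.003600 m/d
v_s = q/n_e = 0.003600/0.36 = 0.01000 m/d
Retardation R = 1 + ρ_b·K_d/n = 1 + 1.84×2.7/0.36 = 14.80
Contaminant velocity v_c = v/R = 0.01000/14.80 = 6.757e-4 m/d
t = L/v_c = 93.1/6.757e-4 = 137800 d
   = 137800/365 = 378 yr

378 years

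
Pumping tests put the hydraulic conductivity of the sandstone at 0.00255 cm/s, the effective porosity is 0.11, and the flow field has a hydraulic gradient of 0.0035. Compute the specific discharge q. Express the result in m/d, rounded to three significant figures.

K = 0.00255 cm/s × 864 = 2.203 m/d
q = Ki = 2.203 × 0.0035 = 0.007711 m/d

0.00771 m/d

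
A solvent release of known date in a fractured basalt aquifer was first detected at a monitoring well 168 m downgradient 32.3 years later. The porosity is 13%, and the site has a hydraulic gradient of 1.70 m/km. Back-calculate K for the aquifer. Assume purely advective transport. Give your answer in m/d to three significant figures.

1.09 m/d

t = 32.3 years = 11790 d
v = L / t = 168 / 11790 = 0.01425 m/d
K = v · n / i = 0.01425 × 0.13 / 0.0017 = 1.09 m/d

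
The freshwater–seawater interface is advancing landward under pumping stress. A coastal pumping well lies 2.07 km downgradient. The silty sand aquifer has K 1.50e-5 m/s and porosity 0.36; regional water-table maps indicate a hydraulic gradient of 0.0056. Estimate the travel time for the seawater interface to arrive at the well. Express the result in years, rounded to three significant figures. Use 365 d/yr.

281 years

K = 1.50e-5 m/s × 86400 s/d = 1.296 m/d
q = Ki = 1.296 × 0.0056 = 0.007258 m/d
v_s = q/n_e = 0.007258/0.36 = 0.02016 m/d
L = 2.07 km = 2070 m
t = L / v = 2070 / 0.02016 = 102700 d
   = 102700 / 365 = 281 yr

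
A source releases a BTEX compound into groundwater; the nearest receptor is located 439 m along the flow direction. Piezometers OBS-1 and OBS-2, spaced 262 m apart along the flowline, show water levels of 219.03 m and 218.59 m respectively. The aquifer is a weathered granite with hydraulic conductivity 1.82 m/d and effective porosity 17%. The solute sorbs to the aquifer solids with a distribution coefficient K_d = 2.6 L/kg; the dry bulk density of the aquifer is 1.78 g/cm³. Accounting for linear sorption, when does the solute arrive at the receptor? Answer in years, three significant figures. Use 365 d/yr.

1890 years

Hydraulic gradient i = (219.03 − 218.59) / 262 = 0.44 / 262 = 0.001679
Darcy flux q = K·i = 1.82 × 0.001679 = 0.003056 m/d
v_s = q/n_e = 0.003056/0.17 = 0.01798 m/d
Retardation R = 1 + ρ_b·K_d/n = 1 + 1.78×2.6/0.17 = 28.22
Contaminant velocity v_c = v/R = 0.01798/28.22 = 6.370e-4 m/d
t = L/v_c = 439/6.370e-4 = 689100 d
   = 689100/365 = 1890 yr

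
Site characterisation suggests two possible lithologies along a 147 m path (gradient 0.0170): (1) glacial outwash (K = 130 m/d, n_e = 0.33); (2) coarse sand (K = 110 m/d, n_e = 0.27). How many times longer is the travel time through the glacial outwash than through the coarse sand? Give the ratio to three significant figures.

1.03

Unit 1 (glacial outwash): v = 130×0.017/0.33 = 6.697 m/d, t = 147/6.697 = 21.95 d
Unit 2 (coarse sand): v = 110×0.017/0.27 = 6.926 m/d, t = 147/6.926 = 21.22 d
t(glacial outwash) / t(coarse sand) = 21.95/21.22 = 1.03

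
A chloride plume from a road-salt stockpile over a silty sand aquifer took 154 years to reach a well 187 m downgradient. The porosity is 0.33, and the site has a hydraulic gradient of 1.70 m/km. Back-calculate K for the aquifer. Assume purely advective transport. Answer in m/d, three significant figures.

0.646 m/d

t = 154 years = 56210 d
v = L / t = 187 / 56210 = 0.003327 m/d
K = v · n / i = 0.003327 × 0.33 / 0.0017 = 0.646 m/d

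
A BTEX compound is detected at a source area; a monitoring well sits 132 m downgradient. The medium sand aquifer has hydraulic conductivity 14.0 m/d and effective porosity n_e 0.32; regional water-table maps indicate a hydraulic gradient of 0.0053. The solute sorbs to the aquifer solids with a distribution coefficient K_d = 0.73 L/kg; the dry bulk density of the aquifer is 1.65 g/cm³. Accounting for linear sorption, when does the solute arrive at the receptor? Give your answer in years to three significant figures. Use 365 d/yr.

Darcy flux q = K·i = 14.0 × 0.0053 = 0.07420 m/d
Seepage velocity v = q / n = 0.07420 / 0.32 = 0.2319 m/d
Retardation R = 1 + ρ_b·K_d/n = 1 + 1.65×0.73/0.32 = 4.764
Contaminant velocity v_c = v/R = 0.2319/4.764 = 0.04867 m/d
t = L/v_c = 132/0.04867 = 2712 d
   = 2712/365 = 7.43 yr

7.43 years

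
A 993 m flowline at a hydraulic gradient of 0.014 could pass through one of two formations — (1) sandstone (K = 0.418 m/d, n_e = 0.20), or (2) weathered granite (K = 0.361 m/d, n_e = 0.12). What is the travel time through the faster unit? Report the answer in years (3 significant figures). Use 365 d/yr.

64.6 years

Unit 1 (sandstone): v = 0.418×0.014/0.20 = 0.02926 m/d, t = 993/0.02926 = 33940 d
Unit 2 (weathered granite): v = 0.361×0.014/0.12 = 0.04212 m/d, t = 993/0.04212 = 23580 d
Faster: 23580 d / 365 = 64.6 yr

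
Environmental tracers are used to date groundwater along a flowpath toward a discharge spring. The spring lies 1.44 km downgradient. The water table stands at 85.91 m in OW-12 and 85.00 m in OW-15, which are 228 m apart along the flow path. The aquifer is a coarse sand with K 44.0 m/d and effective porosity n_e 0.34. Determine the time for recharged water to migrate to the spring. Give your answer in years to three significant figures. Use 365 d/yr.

7.64 years

Hydraulic gradient i = (85.91 − 85.00) / 228 = 0.91 / 228 = 0.003991
Darcy flux q = K·i = 44.0 × 0.003991 = 0.1756 m/d
Seepage velocity v = q / n = 0.1756 / 0.34 = 0.5165 m/d
L = 1.44 km = 1440 m
t = L / v = 1440 / 0.5165 = 2788 d
   = 2788 / 365 = 7.64 yr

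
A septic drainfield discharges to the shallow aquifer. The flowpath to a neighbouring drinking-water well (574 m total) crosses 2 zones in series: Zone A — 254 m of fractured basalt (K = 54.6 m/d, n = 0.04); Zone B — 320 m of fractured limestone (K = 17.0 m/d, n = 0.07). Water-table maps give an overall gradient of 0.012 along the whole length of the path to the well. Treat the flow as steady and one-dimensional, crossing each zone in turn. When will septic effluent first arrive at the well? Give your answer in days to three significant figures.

For zones in series the flux q is common to all zones; the equivalent conductivity is the harmonic (thickness-weighted) mean, K_eq = L_total / Σ(L_j/K_j).
Σ(L/K) = 254/54.6 + 320/17.0 = 4.652 + 18.82 = 23.48 d
K_eq = L_total / Σ(L/K) = 574 / 23.48 = 24.45 m/d
q = K_eq · i = 24.45 × 0.012 = 0.2934 m/d (same in every zone)
Zone A: v = q/n = 0.2934/0.04 = 7.335 m/d → t_A = 254/7.335 = 34.63 d
Zone B: v = q/n = 0.2934/0.07 = 4.192 m/d → t_B = 320/4.192 = 76.34 d
Total t = 34.63 + 76.34 = 111.0 d

111 days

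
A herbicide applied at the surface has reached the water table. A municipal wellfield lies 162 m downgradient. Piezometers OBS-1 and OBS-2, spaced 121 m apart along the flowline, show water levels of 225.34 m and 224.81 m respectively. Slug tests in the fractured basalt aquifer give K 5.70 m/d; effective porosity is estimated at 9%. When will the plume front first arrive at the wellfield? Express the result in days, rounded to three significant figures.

584 days

Hydraulic gradient i = (225.34 − 224.81) / 121 = 0.53 / 121 = 0.004380
q = Ki = 5.70 × 0.004380 = 0.02497 m/d
v = Ki/n = 5.70·0.004380/0.09 = 0.2774 m/d
t = L / v = 162 / 0.2774 = 584.0 d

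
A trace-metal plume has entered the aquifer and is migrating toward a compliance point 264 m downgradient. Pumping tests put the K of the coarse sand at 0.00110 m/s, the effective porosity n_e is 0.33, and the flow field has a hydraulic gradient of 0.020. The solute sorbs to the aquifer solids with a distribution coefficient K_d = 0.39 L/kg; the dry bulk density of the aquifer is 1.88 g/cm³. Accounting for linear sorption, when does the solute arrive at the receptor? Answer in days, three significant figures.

K = 0.00110 m/s × 86400 s/d = 95.04 m/d
q = Ki = 95.04 × 0.020 = 1.901 m/d
v_s = q/n_e = 1.901/0.33 = 5.760 m/d
Retardation R = 1 + ρ_b·K_d/n = 1 + 1.88×0.39/0.33 = 3.222
Contaminant velocity v_c = v/R = 5.760/3.222 = 1.788 m/d
t = L/v_c = 264/1.788 = 147.7 d

148 days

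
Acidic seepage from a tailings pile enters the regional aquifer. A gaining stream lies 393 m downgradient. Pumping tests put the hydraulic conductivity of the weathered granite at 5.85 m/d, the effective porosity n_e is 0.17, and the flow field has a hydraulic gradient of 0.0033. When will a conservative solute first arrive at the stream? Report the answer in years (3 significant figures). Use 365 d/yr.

9.48 years

q = Ki = 5.85 × 0.0033 = 0.01931 m/d
Seepage velocity v = q / n = 0.01931 / 0.17 = 0.1136 m/d
t = L / v = 393 / 0.1136 = 3461 d
   = 3461 / 365 = 9.48 yr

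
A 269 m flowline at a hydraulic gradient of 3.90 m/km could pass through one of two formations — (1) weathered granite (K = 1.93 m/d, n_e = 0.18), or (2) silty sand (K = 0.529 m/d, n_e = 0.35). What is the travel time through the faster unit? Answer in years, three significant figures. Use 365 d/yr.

17.6 years

Unit 1 (weathered granite): v = 1.93×0.0039/0.18 = 0.04182 m/d, t = 269/0.04182 = 6433 d
Unit 2 (silty sand): v = 0.529×0.0039/0.35 = 0.005895 m/d, t = 269/0.005895 = 45640 d
Faster: 6433 d / 365 = 17.6 yr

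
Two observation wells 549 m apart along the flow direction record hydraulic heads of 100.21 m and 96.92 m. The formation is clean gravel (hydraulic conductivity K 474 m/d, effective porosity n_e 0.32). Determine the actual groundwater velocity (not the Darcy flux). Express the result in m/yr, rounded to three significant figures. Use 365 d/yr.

3240 m/yr

Hydraulic gradient i = (100.21 − 96.92) / 549 = 3.29 / 549 = 0.005993
Specific discharge q = 474 × 0.005993 = 2.841 m/d
v_s = q/n_e = 2.841/0.32 = 8.877 m/d
   = 8.877 × 365 = 3240 m/yr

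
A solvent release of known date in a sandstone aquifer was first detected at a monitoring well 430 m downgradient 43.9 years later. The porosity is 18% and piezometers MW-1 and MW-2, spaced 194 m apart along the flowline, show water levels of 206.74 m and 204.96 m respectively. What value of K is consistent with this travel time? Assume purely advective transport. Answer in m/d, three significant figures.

Hydraulic gradient i = (206.74 − 204.96) / 194 = 1.78 / 194 = 0.009175
t = 43.9 years = 16020 d
v = L / t = 430 / 16020 = 0.02684 m/d
K = v · n / i = 0.02684 × 0.18 / 0.009175 = 0.526 m/d

0.526 m/d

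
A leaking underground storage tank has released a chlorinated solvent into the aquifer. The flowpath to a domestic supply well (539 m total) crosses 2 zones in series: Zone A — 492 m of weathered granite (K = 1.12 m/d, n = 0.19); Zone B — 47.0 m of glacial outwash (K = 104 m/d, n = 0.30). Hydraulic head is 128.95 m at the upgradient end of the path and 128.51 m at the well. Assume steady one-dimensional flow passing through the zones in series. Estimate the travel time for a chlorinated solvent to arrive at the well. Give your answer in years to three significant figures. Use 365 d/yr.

295 years

Total head drop ΔH = 128.95 − 128.51 = 0.44 m
Steady 1-D flow in series ⇒ the Darcy flux q is identical in every zone and the zone head losses add (resistances L/K in series).
Σ(L/K) = 492/1.12 + 47.0/104 = 439.3 + 0.4519 = 439.7 d
q = ΔH / Σ(L/K) = 0.44 / 439.7 = 0.001001 m/d (same in every zone)
Zone A: v = q/n = 0.001001/0.19 = 0.005266 m/d → t_A = 492/0.005266 = 93420 d
Zone B: v = q/n = 0.001001/0.30 = 0.003335 m/d → t_B = 47.0/0.003335 = 14090 d
Total t = 93420 + 14090 = 107500 d
   = 107500 / 365 = 295 yr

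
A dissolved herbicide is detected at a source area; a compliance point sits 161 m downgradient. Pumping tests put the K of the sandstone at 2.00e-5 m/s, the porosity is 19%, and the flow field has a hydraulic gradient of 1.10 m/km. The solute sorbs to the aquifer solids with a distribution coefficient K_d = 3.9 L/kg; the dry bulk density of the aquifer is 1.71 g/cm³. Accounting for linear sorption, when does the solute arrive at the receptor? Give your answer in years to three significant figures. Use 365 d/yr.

1590 years

K = 2.00e-5 m/s × 86400 s/d = 1.728 m/d
Specific discharge q = 1.728 × 0.0011 = 0.001901 m/d
Average linear velocity = 0.001901 / 0.19 = 0.01000 m/d
Retardation R = 1 + ρ_b·K_d/n = 1 + 1.71×3.9/0.19 = 36.10
Contaminant velocity v_c = v/R = 0.01000/36.10 = 2.771e-4 m/d
t = L/v_c = 161/2.771e-4 = 581000 d
   = 581000/365 = 1590 yr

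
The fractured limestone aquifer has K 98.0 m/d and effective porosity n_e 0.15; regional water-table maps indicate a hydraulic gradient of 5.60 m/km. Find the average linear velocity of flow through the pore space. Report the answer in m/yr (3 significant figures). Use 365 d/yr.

1340 m/yr

Darcy flux q = K·i = 98.0 × 0.0056 = 0.5488 m/d
v_s = q/n_e = 0.5488/0.15 = 3.659 m/d
   = 3.659 × 365 = 1340 m/yr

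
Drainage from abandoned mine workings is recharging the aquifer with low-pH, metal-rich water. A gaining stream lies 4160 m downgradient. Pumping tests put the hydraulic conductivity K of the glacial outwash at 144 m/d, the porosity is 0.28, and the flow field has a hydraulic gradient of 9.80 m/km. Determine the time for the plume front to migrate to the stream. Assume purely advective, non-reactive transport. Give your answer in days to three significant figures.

Darcy flux q = K·i = 144 × 0.0098 = 1.411 m/d
Average linear velocity = 1.411 / 0.28 = 5.040 m/d
t = L / v = 4160 / 5.040 = 825.4 d

825 days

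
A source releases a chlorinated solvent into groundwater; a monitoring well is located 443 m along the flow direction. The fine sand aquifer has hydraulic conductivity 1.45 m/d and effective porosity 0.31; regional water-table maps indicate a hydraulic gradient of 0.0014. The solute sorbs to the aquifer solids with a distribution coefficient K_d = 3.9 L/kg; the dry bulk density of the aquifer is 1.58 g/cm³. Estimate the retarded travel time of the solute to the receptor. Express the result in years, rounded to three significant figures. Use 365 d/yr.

3870 years

Specific discharge q = 1.45 × 0.0014 = 0.002030 m/d
v_s = q/n_e = 0.002030/0.31 = 0.006548 m/d
Retardation R = 1 + ρ_b·K_d/n = 1 + 1.58×3.9/0.31 = 20.88
Contaminant velocity v_c = v/R = 0.006548/20.88 = 3.137e-4 m/d
t = L/v_c = 443/3.137e-4 = 1.412e6 d
   = 1.412e6/365 = 3870 yr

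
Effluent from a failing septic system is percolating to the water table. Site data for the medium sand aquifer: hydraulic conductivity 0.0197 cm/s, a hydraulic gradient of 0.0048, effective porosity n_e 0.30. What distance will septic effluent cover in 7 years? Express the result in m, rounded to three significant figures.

K = 0.0197 cm/s × 864 = 17.02 m/d
Specific discharge q = 17.02 × 0.0048 = 0.08170 m/d
v_s = q/n_e = 0.08170/0.30 = 0.2723 m/d
T = 7 yr × 365 = 2555 d
L = v × T = 0.2723 × 2555 = 695.8 m

696 m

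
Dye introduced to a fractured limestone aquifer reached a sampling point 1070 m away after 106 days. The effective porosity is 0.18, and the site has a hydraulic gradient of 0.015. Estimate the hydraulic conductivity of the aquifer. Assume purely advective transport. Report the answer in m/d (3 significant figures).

121 m/d

v = L / t = 1070 / 106 = 10.09 m/d
K = v · n / i = 10.09 × 0.18 / 0.015 = 121 m/d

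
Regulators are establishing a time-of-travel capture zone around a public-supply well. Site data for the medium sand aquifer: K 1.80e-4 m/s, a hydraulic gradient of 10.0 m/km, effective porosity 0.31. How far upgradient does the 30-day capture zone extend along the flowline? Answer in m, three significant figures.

15.1 m

K = 1.80e-4 m/s × 86400 s/d = 15.55 m/d
Darcy flux q = K·i = 15.55 × 0.010 = 0.1555 m/d
v = Ki/n = 15.55·0.010/0.31 = 0.5017 m/d
L = v × T = 0.5017 × 30 = 15.05 m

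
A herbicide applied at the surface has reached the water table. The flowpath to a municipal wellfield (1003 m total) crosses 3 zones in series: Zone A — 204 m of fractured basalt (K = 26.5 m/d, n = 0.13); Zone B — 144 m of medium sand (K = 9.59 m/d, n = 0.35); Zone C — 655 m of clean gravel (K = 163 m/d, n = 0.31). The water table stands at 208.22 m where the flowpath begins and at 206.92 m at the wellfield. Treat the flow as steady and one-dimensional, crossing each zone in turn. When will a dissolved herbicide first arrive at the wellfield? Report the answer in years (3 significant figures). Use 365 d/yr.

15.8 years

Total head drop ΔH = 208.22 − 206.92 = 1.30 m
Steady 1-D flow in series ⇒ the Darcy flux q is identical in every zone and the zone head losses add (resistances L/K in series).
Σ(L/K) = 204/26.5 + 144/9.59 + 655/163 = 7.698 + 15.02 + 4.018 = 26.73 d
q = ΔH / Σ(L/K) = 1.30 / 26.73 = 0.04863 m/d (same in every zone)
Zone A: v = q/n = 0.04863/0.13 = 0.3741 m/d → t_A = 204/0.3741 = 545.3 d
Zone B: v = q/n = 0.04863/0.35 = 0.1389 m/d → t_B = 144/0.1389 = 1036 d
Zone C: v = q/n = 0.04863/0.31 = 0.1569 m/d → t_C = 655/0.1569 = 4175 d
Total t = 545.3 + 1036 + 4175 = 5757 d
   = 5757 / 365 = 15.8 yr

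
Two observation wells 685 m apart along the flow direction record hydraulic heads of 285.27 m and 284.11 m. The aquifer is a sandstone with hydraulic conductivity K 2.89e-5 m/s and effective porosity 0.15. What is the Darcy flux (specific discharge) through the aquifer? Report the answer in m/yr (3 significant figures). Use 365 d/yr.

Hydraulic gradient i = (285.27 − 284.11) / 685 = 1.16 / 685 = 0.001693
K = 2.89e-5 m/s × 86400 s/d = 2.497 m/d
Specific discharge q = 2.497 × 0.001693 = 0.004228 m/d
   = 0.004228 × 365 = 1.54 m/yr

1.54 m/yr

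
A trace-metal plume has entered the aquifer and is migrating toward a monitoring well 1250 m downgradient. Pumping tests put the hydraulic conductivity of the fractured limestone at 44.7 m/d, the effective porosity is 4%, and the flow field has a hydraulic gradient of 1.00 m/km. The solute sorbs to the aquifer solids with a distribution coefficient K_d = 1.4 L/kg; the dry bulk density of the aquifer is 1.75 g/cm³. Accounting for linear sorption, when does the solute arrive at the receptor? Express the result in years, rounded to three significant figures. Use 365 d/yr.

q = Ki = 44.7 × 0.0010 = 0.04470 m/d
v = Ki/n = 44.7·0.0010/0.04 = 1.118 m/d
Retardation R = 1 + ρ_b·K_d/n = 1 + 1.75×1.4/0.04 = 62.25
Contaminant velocity v_c = v/R = 1.118/62.25 = 0.01795 m/d
t = L/v_c = 1250/0.01795 = 69630 d
   = 69630/365 = 191 yr

191 years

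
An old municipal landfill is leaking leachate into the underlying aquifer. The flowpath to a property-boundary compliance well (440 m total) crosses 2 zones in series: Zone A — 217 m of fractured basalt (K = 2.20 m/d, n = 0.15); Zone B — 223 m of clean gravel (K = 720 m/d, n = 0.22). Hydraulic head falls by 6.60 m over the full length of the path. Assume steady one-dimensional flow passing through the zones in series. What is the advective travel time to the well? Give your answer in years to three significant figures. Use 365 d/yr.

Steady 1-D flow in series ⇒ the Darcy flux q is identical in every zone and the zone head losses add (resistances L/K in series).
Σ(L/K) = 217/2.20 + 223/720 = 98.64 + 0.3097 = 98.95 d
q = ΔH / Σ(L/K) = 6.60 / 98.95 = 0.06670 m/d (same in every zone)
Zone A: v = q/n = 0.06670/0.15 = 0.4447 m/d → t_A = 217/0.4447 = 488.0 d
Zone B: v = q/n = 0.06670/0.22 = 0.3032 m/d → t_B = 223/0.3032 = 735.5 d
Total t = 488.0 + 735.5 = 1223 d
   = 1223 / 365 = 3.35 yr

3.35 years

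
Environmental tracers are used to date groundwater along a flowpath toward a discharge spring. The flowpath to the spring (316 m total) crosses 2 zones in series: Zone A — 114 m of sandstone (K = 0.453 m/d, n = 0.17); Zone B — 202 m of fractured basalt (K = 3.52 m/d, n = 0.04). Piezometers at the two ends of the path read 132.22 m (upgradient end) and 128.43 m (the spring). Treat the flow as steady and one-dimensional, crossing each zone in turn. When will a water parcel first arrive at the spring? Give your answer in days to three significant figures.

Total head drop ΔH = 132.22 − 128.43 = 3.79 m
Steady 1-D flow in series ⇒ the Darcy flux q is identical in every zone and the zone head losses add (resistances L/K in series).
Σ(L/K) = 114/0.453 + 202/3.52 = 251.7 + 57.39 = 309.0 d
q = ΔH / Σ(L/K) = 3.79 / 309.0 = 0.01226 m/d (same in every zone)
Zone A: v = q/n = 0.01226/0.17 = 0.07214 m/d → t_A = 114/0.07214 = 1580 d
Zone B: v = q/n = 0.01226/0.04 = 0.3066 m/d → t_B = 202/0.3066 = 658.9 d
Total t = 1580 + 658.9 = 2239 d

2240 days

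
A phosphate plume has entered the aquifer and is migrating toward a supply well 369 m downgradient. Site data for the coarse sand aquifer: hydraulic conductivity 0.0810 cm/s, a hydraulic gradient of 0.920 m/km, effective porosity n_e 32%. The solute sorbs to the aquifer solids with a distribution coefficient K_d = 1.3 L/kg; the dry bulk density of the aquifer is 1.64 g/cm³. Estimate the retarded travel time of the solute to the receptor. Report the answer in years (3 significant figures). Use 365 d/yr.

K = 0.0810 cm/s × 864 = 69.98 m/d
Darcy flux q = K·i = 69.98 × 9.2e-4 = 0.06439 m/d
Average linear velocity = 0.06439 / 0.32 = 0.2012 m/d
Retardation R = 1 + ρ_b·K_d/n = 1 + 1.64×1.3/0.32 = 7.663
Contaminant velocity v_c = v/R = 0.2012/7.663 = 0.02626 m/d
t = L/v_c = 369/0.02626 = 14050 d
   = 14050/365 = 38.5 yr

38.5 years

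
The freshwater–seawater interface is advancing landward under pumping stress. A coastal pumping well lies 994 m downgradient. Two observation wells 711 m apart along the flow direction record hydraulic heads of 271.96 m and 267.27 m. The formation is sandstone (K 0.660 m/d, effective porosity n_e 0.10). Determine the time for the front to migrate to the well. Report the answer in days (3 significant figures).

22800 days

Hydraulic gradient i = (271.96 − 267.27) / 711 = 4.69 / 711 = 0.006596
q = Ki = 0.660 × 0.006596 = 0.004354 m/d
Average linear velocity = 0.004354 / 0.10 = 0.04354 m/d
t = L / v = 994 / 0.04354 = 22830 d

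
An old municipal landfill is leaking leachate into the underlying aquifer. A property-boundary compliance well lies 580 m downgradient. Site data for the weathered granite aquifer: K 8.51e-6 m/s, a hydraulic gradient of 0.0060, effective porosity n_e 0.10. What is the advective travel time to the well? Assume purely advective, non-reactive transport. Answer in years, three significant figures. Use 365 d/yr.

36.0 years

K = 8.51e-6 m/s × 86400 s/d = 0.7353 m/d
Darcy flux q = K·i = 0.7353 × 0.0060 = 0.004412 m/d
v_s = q/n_e = 0.004412/0.10 = 0.04412 m/d
t = L / v = 580 / 0.04412 = 13150 d
   = 13150 / 365 = 36.0 yr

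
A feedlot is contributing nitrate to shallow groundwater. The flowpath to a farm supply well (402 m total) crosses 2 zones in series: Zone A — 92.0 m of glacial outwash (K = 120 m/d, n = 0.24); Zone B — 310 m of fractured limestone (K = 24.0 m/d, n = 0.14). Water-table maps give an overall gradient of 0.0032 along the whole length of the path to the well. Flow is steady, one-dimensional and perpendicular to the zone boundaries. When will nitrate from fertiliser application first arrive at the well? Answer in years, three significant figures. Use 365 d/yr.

1.91 years

Steady 1-D flow in series ⇒ the Darcy flux q is identical in every zone and the zone head losses add (resistances L/K in series).
Σ(L/K) = 92.0/120 + 310/24.0 = 0.7667 + 12.92 = 13.68 d
K_eq = L_total / Σ(L/K) = 402 / 13.68 = 29.38 m/d
q = K_eq · i = 29.38 × 0.0032 = 0.09401 m/d (same in every zone)
Zone A: v = q/n = 0.09401/0.24 = 0.3917 m/d → t_A = 92.0/0.3917 = 234.9 d
Zone B: v = q/n = 0.09401/0.14 = 0.6715 m/d → t_B = 310/0.6715 = 461.6 d
Total t = 234.9 + 461.6 = 696.5 d
   = 696.5 / 365 = 1.91 yr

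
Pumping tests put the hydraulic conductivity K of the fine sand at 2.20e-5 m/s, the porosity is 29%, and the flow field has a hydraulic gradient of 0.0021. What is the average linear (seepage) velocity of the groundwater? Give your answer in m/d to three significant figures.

K = 2.20e-5 m/s × 86400 s/d = 1.901 m/d
q = Ki = 1.901 × 0.0021 = 0.003992 m/d
v_s = q/n_e = 0.003992/0.29 = 0.01376 m/d

0.0138 m/d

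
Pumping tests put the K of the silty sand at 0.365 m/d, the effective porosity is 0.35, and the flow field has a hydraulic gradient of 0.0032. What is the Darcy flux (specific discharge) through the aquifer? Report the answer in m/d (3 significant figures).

0.00117 m/d

Darcy flux q = K·i = 0.365 × 0.0032 = 0.001168 m/d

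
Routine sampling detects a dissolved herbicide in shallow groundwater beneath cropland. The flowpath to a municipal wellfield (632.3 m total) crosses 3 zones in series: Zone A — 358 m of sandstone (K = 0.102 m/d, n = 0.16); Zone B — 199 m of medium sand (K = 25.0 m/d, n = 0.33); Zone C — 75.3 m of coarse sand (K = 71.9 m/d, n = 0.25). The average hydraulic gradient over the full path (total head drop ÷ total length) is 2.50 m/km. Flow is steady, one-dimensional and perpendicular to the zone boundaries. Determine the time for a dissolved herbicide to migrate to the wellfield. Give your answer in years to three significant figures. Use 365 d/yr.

865 years

Steady 1-D flow in series ⇒ the Darcy flux q is identical in every zone and the zone head losses add (resistances L/K in series).
Σ(L/K) = 358/0.102 + 199/25.0 + 75.3/71.9 = 3510 + 7.960 + 1.047 = 3519 d
K_eq = L_total / Σ(L/K) = 632.3 / 3519 = 0.1797 m/d
q = K_eq · i = 0.1797 × 0.0025 = 4.492e-4 m/d (same in every zone)
Zone A: v = q/n = 4.492e-4/0.16 = 0.002808 m/d → t_A = 358/0.002808 = 127500 d
Zone B: v = q/n = 4.492e-4/0.33 = 0.001361 m/d → t_B = 199/0.001361 = 146200 d
Zone C: v = q/n = 4.492e-4/0.25 = 0.001797 m/d → t_C = 75.3/0.001797 = 41910 d
Total t = 127500 + 146200 + 41910 = 315600 d
   = 315600 / 365 = 865 yr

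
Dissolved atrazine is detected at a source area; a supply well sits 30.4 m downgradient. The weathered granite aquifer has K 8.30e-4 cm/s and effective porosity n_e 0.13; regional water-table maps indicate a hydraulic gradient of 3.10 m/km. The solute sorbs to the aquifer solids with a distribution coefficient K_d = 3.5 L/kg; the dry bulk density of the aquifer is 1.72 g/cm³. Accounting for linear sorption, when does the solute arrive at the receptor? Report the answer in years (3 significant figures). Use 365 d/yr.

230 years

K = 8.30e-4 cm/s × 864 = 0.7171 m/d
Specific discharge q = 0.7171 × 0.0031 = 0.002223 m/d
v_s = q/n_e = 0.002223/0.13 = 0.01710 m/d
Retardation R = 1 + ρ_b·K_d/n = 1 + 1.72×3.5/0.13 = 47.31
Contaminant velocity v_c = v/R = 0.01710/47.31 = 3.615e-4 m/d
t = L/v_c = 30.4/3.615e-4 = 84100 d
   = 84100/365 = 230 yr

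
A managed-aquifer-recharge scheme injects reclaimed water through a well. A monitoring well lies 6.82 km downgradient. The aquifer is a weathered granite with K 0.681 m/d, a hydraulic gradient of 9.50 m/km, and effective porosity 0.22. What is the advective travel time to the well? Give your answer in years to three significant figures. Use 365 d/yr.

635 years

Darcy flux q = K·i = 0.681 × 0.0095 = 0.006470 m/d
v_s = q/n_e = 0.006470/0.22 = 0.02941 m/d
L = 6.82 km = 6820 m
t = L / v = 6820 / 0.02941 = 231900 d
   = 231900 / 365 = 635 yr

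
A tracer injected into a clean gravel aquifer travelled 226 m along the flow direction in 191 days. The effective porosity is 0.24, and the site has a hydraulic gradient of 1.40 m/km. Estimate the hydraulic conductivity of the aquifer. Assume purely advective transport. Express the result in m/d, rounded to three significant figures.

203 m/d

v = L / t = 226 / 191 = 1.183 m/d
K = v · n / i = 1.183 × 0.24 / 0.0014 = 203 m/d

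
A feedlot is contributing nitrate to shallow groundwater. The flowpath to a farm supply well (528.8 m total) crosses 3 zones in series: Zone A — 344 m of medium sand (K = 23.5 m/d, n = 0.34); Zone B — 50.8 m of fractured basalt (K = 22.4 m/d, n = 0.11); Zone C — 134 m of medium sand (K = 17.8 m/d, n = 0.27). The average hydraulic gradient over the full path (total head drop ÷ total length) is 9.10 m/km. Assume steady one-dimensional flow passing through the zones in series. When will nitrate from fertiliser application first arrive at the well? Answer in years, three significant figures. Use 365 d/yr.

2.21 years

Steady 1-D flow in series ⇒ the Darcy flux q is identical in every zone and the zone head losses add (resistances L/K in series).
Σ(L/K) = 344/23.5 + 50.8/22.4 + 134/17.8 = 14.64 + 2.268 + 7.528 = 24.43 d
K_eq = L_total / Σ(L/K) = 528.8 / 24.43 = 21.64 m/d
q = K_eq · i = 21.64 × 0.0091 = 0.1969 m/d (same in every zone)
Zone A: v = q/n = 0.1969/0.34 = 0.5792 m/d → t_A = 344/0.5792 = 593.9 d
Zone B: v = q/n = 0.1969/0.11 = 1.790 m/d → t_B = 50.8/1.790 = 28.37 d
Zone C: v = q/n = 0.1969/0.27 = 0.7294 m/d → t_C = 134/0.7294 = 183.7 d
Total t = 593.9 + 28.37 + 183.7 = 806.0 d
   = 806.0 / 365 = 2.21 yr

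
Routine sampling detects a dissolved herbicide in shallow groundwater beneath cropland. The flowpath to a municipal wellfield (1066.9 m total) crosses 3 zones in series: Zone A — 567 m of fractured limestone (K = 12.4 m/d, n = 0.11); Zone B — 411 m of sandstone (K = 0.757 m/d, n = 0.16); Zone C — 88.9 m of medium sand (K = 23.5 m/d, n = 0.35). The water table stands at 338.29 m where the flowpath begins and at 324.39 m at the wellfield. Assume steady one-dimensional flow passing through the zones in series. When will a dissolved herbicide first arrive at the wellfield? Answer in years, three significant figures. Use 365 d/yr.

Total head drop ΔH = 338.29 − 324.39 = 13.90 m
Steady 1-D flow in series ⇒ the Darcy flux q is identical in every zone and the zone head losses add (resistances L/K in series).
Σ(L/K) = 567/12.4 + 411/0.757 + 88.9/23.5 = 45.73 + 542.9 + 3.783 = 592.4 d
q = ΔH / Σ(L/K) = 13.90 / 592.4 = 0.02346 m/d (same in every zone)
Zone A: v = q/n = 0.02346/0.11 = 0.2133 m/d → t_A = 567/0.2133 = 2658 d
Zone B: v = q/n = 0.02346/0.16 = 0.1466 m/d → t_B = 411/0.1466 = 2803 d
Zone C: v = q/n = 0.02346/0.35 = 0.06703 m/d → t_C = 88.9/0.06703 = 1326 d
Total t = 2658 + 2803 + 1326 = 6787 d
   = 6787 / 365 = 18.6 yr

18.6 years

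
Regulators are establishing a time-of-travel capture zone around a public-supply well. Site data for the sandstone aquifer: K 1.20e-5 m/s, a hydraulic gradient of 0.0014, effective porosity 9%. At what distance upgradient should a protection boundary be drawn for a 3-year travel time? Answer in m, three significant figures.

K = 1.20e-5 m/s × 86400 s/d = 1.037 m/d
q = Ki = 1.037 × 0.0014 = 0.001452 m/d
Seepage velocity v = q / n = 0.001452 / 0.09 = 0.01613 m/d
T = 3 yr × 365 = 1095 d
L = v × T = 0.01613 × 1095 = 17.66 m

17.7 m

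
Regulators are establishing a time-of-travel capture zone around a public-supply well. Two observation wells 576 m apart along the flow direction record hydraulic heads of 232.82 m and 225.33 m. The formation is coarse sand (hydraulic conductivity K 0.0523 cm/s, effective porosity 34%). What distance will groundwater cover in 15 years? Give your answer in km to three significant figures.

9.46 km

Hydraulic gradient i = (232.82 − 225.33) / 576 = 7.49 / 576 = 0.01300
K = 0.0523 cm/s × 864 = 45.19 m/d
Darcy flux q = K·i = 45.19 × 0.01300 = 0.5876 m/d
v_s = q/n_e = 0.5876/0.34 = 1.728 m/d
T = 15 yr × 365 = 5475 d
L = v × T = 1.728 × 5475 = 9462 m
   = 9.46 km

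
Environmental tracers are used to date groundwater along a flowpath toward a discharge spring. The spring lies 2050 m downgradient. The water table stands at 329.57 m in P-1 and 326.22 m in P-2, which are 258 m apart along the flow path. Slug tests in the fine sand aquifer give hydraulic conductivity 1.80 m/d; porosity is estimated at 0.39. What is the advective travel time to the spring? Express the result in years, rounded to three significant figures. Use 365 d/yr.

93.7 years

Hydraulic gradient i = (329.57 − 326.22) / 258 = 3.35 / 258 = 0.01298
q = Ki = 1.80 × 0.01298 = 0.02337 m/d
v_s = q/n_e = 0.02337/0.39 = 0.05993 m/d
t = L / v = 2050 / 0.05993 = 34210 d
   = 34210 / 365 = 93.7 yr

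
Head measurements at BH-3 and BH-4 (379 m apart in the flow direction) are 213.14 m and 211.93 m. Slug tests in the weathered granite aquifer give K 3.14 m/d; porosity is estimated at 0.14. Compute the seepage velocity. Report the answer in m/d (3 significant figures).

Hydraulic gradient i = (213.14 − 211.93) / 379 = 1.21 / 379 = 0.003193
q = Ki = 3.14 × 0.003193 = 0.01002 m/d
Average linear velocity = 0.01002 / 0.14 = 0.07161 m/d

0.0716 m/d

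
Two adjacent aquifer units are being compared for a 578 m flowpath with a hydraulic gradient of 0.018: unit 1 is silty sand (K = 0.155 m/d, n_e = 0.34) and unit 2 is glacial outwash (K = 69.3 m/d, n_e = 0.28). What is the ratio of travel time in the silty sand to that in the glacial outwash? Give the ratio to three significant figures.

Unit 1 (silty sand): v = 0.155×0.018/0.34 = 0.008206 m/d, t = 578/0.008206 = 70440 d
Unit 2 (glacial outwash): v = 69.3×0.018/0.28 = 4.455 m/d, t = 578/4.455 = 129.7 d
t(silty sand) / t(glacial outwash) = 70440/129.7 = 543

543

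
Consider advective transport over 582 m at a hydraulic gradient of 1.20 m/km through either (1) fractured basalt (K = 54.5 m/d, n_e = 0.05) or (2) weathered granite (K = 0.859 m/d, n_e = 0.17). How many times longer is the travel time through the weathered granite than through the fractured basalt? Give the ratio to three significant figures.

216

Unit 1 (fractured basalt): v = 54.5×0.0012/0.05 = 1.308 m/d, t = 582/1.308 = 445.0 d
Unit 2 (weathered granite): v = 0.859×0.0012/0.17 = 0.006064 m/d, t = 582/0.006064 = 95980 d
t(weathered granite) / t(fractured basalt) = 95980/445.0 = 216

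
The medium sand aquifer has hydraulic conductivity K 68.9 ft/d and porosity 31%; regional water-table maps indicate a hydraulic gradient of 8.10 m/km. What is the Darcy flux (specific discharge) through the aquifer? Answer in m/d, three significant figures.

0.170 m/d

K = 68.9 ft/d × 0.3048 = 21.00 m/d
Darcy flux q = K·i = 21.00 × 0.0081 = 0.1701 m/d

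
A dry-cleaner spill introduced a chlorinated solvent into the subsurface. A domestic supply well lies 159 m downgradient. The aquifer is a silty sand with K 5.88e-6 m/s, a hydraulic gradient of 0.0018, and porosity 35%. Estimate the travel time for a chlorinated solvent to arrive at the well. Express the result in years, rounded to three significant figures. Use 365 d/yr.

167 years

K = 5.88e-6 m/s × 86400 s/d = 0.5080 m/d
q = Ki = 0.5080 × 0.0018 = 9.145e-4 m/d
Seepage velocity v = q / n = 9.145e-4 / 0.35 = 0.002613 m/d
t = L / v = 159 / 0.002613 = 60860 d
   = 60860 / 365 = 167 yr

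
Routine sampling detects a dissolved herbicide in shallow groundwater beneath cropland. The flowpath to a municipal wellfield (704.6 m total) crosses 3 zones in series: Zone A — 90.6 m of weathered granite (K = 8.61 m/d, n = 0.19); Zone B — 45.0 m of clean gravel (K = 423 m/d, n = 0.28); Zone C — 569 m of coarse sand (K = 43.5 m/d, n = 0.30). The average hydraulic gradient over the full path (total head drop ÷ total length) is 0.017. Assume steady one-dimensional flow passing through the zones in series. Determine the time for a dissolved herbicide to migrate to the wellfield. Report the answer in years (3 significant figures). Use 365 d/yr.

Steady 1-D flow in series ⇒ the Darcy flux q is identical in every zone and the zone head losses add (resistances L/K in series).
Σ(L/K) = 90.6/8.61 + 45.0/423 + 569/43.5 = 10.52 + 0.1064 + 13.08 = 23.71 d
K_eq = L_total / Σ(L/K) = 704.6 / 23.71 = 29.72 m/d
q = K_eq · i = 29.72 × 0.017 = 0.5052 m/d (same in every zone)
Zone A: v = q/n = 0.5052/0.19 = 2.659 m/d → t_A = 90.6/2.659 = 34.07 d
Zone B: v = q/n = 0.5052/0.28 = 1.804 m/d → t_B = 45.0/1.804 = 24.94 d
Zone C: v = q/n = 0.5052/0.30 = 1.684 m/d → t_C = 569/1.684 = 337.9 d
Total t = 34.07 + 24.94 + 337.9 = 396.9 d
   = 396.9 / 365 = 1.09 yr

1.09 years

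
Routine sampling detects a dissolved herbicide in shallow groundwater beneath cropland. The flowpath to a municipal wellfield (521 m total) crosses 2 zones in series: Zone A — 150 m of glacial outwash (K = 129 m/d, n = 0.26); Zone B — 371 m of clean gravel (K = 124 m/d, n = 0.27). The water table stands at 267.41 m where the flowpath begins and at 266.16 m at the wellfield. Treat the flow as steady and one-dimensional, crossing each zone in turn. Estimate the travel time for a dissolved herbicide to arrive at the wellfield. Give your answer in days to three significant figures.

463 days

Total head drop ΔH = 267.41 − 266.16 = 1.25 m
Steady 1-D flow in series ⇒ the Darcy flux q is identical in every zone and the zone head losses add (resistances L/K in series).
Σ(L/K) = 150/129 + 371/124 = 1.163 + 2.992 = 4.155 d
q = ΔH / Σ(L/K) = 1.25 / 4.155 = 0.3009 m/d (same in every zone)
Zone A: v = q/n = 0.3009/0.26 = 1.157 m/d → t_A = 150/1.157 = 129.6 d
Zone B: v = q/n = 0.3009/0.27 = 1.114 m/d → t_B = 371/1.114 = 332.9 d
Total t = 129.6 + 332.9 = 462.6 d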